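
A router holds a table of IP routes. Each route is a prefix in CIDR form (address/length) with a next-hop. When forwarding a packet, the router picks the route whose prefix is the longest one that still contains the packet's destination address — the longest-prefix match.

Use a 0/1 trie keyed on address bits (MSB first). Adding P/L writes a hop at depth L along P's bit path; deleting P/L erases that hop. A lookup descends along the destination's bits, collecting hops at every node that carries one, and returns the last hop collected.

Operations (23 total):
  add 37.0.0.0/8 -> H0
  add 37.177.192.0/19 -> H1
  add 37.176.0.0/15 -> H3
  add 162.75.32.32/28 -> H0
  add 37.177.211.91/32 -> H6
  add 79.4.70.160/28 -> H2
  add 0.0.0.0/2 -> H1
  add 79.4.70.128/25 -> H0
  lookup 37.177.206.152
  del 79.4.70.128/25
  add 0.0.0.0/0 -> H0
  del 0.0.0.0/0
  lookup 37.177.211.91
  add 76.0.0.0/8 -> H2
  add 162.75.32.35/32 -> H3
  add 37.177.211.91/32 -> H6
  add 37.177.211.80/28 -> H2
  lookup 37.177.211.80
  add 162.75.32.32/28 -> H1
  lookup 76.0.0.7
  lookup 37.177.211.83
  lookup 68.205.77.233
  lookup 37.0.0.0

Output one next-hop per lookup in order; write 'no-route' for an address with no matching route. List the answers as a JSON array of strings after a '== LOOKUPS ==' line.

Process each operation:
  + 37.0.0.0/8 (H0) depth=8
  + 37.177.192.0/19 (H1) depth=19
  + 37.176.0.0/15 (H3) depth=15
  + 162.75.32.32/28 (H0) depth=28
  + 37.177.211.91/32 (H6) depth=32
  + 79.4.70.160/28 (H2) depth=28
  + 0.0.0.0/2 (H1) depth=2
  + 79.4.70.128/25 (H0) depth=25
  Q 37.177.206.152: descend 0010010110110001110 ; hops seen [H1,H0,H3,H1] ; pick H1
  del 79.4.70.128/25 (clear depth 25)
  + 0.0.0.0/0 (H0) depth=0
  del 0.0.0.0/0 (clear depth 0)
  Q 37.177.211.91: descend 00100101101100011101001101011011 ; hops seen [H1,H0,H3,H1,H6] ; pick H6
  + 76.0.0.0/8 (H2) depth=8
  + 162.75.32.35/32 (H3) depth=32
  + 37.177.211.91/32 (H6) depth=32
  + 37.177.211.80/28 (H2) depth=28
  Q 37.177.211.80: descend 0010010110110001110100110101 ; hops seen [H1,H0,H3,H1,H2] ; pick H2
  + 162.75.32.32/28 (H1) depth=28
  Q 76.0.0.7: descend 01001100 ; hops seen [H2] ; pick H2
  Q 37.177.211.83: descend 0010010110110001110100110101 ; hops seen [H1,H0,H3,H1,H2] ; pick H2
  Q 68.205.77.233: descend 0100 ; hops seen [∅] ; pick no-route
  Q 37.0.0.0: descend 00100101 ; hops seen [H1,H0] ; pick H0

== LOOKUPS ==
["H1","H6","H2","H2","H2","no-route","H0"]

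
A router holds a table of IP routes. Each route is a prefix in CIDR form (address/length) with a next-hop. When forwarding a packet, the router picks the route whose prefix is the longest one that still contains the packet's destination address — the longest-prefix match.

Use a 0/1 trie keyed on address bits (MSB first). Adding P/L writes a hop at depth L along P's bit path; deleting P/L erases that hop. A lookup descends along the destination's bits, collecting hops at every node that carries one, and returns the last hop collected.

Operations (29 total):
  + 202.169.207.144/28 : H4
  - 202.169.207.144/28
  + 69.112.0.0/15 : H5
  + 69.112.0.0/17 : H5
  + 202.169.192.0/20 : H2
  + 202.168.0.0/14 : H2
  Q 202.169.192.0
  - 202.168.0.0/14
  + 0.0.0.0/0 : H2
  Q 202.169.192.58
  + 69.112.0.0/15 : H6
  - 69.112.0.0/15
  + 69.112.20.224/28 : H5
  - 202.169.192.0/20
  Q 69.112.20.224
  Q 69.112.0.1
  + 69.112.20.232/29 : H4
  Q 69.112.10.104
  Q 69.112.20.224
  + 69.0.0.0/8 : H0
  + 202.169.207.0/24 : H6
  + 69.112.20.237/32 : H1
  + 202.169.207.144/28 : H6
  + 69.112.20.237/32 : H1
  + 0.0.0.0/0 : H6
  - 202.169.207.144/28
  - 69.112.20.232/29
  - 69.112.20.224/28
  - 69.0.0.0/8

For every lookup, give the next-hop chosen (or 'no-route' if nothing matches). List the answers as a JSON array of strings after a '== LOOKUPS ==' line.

Process each operation:
  add 202.169.207.144/28 -> H4 at depth 28
  del 202.169.207.144/28 (clear depth 28)
  add 69.112.0.0/15 -> H5 at depth 15
  add 69.112.0.0/17 -> H5 at depth 17
  add 202.169.192.0/20 -> H2 at depth 20
  add 202.168.0.0/14 -> H2 at depth 14
  ? 202.169.192.0  path d0:-→d1:-→d2:-→d3:-→d4:-→d5:-→d6:-→d7:-→d8:-→d9:-→d10:-→d11:-→d12:-→d13:-→d14:H2→d15:-→d16:-→d17:-→d18:-→d19:-→d20:H2  best=H2
  del 202.168.0.0/14 (clear depth 14)
  add 0.0.0.0/0 -> H2 at depth 0
  ? 202.169.192.58  path d0:H2→d1:-→d2:-→d3:-→d4:-→d5:-→d6:-→d7:-→d8:-→d9:-→d10:-→d11:-→d12:-→d13:-→d14:-→d15:-→d16:-→d17:-→d18:-→d19:-→d20:H2  best=H2
  add 69.112.0.0/15 -> H6 at depth 15
  del 69.112.0.0/15 (clear depth 15)
  add 69.112.20.224/28 -> H5 at depth 28
  del 202.169.192.0/20 (clear depth 20)
  ? 69.112.20.224  path d0:H2→d1:-→d2:-→d3:-→d4:-→d5:-→d6:-→d7:-→d8:-→d9:-→d10:-→d11:-→d12:-→d13:-→d14:-→d15:-→d16:-→d17:H5→d18:-→d19:-→d20:-→d21:-→d22:-→d23:-→d24:-→d25:-→d26:-→d27:-→d28:H5  best=H5
  ? 69.112.0.1  path d0:H2→d1:-→d2:-→d3:-→d4:-→d5:-→d6:-→d7:-→d8:-→d9:-→d10:-→d11:-→d12:-→d13:-→d14:-→d15:-→d16:-→d17:H5→d18:-→d19:-  best=H5
  add 69.112.20.232/29 -> H4 at depth 29
  ? 69.112.10.104  path d0:H2→d1:-→d2:-→d3:-→d4:-→d5:-→d6:-→d7:-→d8:-→d9:-→d10:-→d11:-→d12:-→d13:-→d14:-→d15:-→d16:-→d17:H5→d18:-→d19:-  best=H5
  ? 69.112.20.224  path d0:H2→d1:-→d2:-→d3:-→d4:-→d5:-→d6:-→d7:-→d8:-→d9:-→d10:-→d11:-→d12:-→d13:-→d14:-→d15:-→d16:-→d17:H5→d18:-→d19:-→d20:-→d21:-→d22:-→d23:-→d24:-→d25:-→d26:-→d27:-→d28:H5  best=H5
  add 69.0.0.0/8 -> H0 at depth 8
  add 202.169.207.0/24 -> H6 at depth 24
  add 69.112.20.237/32 -> H1 at depth 32
  add 202.169.207.144/28 -> H6 at depth 28
  add 69.112.20.237/32 -> H1 at depth 32
  add 0.0.0.0/0 -> H6 at depth 0
  del 202.169.207.144/28 (clear depth 28)
  del 69.112.20.232/29 (clear depth 29)
  del 69.112.20.224/28 (clear depth 28)
  del 69.0.0.0/8 (clear depth 8)

== LOOKUPS ==
["H2","H2","H5","H5","H5","H5"]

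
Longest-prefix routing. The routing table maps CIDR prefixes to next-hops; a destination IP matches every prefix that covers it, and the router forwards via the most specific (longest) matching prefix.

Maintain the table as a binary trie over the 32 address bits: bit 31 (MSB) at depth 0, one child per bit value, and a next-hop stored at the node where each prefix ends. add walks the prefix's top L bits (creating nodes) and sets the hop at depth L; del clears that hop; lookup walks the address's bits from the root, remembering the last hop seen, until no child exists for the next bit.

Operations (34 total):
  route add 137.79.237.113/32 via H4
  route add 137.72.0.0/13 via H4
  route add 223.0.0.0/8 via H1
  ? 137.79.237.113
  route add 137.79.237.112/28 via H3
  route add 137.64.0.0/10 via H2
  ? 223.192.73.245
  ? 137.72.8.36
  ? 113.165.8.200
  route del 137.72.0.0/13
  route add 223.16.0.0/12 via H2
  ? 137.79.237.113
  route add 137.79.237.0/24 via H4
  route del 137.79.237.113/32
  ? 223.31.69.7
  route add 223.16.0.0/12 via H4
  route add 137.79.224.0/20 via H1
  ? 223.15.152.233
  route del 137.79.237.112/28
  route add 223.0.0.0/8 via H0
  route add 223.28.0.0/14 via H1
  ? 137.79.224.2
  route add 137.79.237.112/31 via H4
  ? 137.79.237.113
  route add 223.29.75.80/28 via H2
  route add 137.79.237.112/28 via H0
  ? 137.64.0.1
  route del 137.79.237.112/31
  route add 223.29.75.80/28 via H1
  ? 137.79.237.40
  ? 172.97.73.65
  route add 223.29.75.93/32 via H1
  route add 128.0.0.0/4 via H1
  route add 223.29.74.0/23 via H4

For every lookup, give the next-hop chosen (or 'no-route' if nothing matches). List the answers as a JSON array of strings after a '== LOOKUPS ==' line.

Trace:
  + 137.79.237.113/32 (H4) depth=32
  + 137.72.0.0/13 (H4) depth=13
  + 223.0.0.0/8 (H1) depth=8
  lookup 137.79.237.113: bits 10001001010011111110110101110001 walk d0:-→d1:-→d2:-→d3:-→d4:-→d5:-→d6:-→d7:-→d8:-→d9:-→d10:-→d11:-→d12:-→d13:H4→d14:-→d15:-→d16:-→d17:-→d18:-→d19:-→d20:-→d21:-→d22:-→d23:-→d24:-→d25:-→d26:-→d27:-→d28:-→d29:-→d30:-→d31:-→d32:H4 -> H4
  + 137.79.237.112/28 (H3) depth=28
  + 137.64.0.0/10 (H2) depth=10
  lookup 223.192.73.245: bits 11011111 walk d0:-→d1:-→d2:-→d3:-→d4:-→d5:-→d6:-→d7:-→d8:H1 -> H1
  lookup 137.72.8.36: bits 1000100101001 walk d0:-→d1:-→d2:-→d3:-→d4:-→d5:-→d6:-→d7:-→d8:-→d9:-→d10:H2→d11:-→d12:-→d13:H4 -> H4
  lookup 113.165.8.200: bits ε walk d0:- -> no-route
  del 137.72.0.0/13 (clear depth 13)
  + 223.16.0.0/12 (H2) depth=12
  lookup 137.79.237.113: bits 10001001010011111110110101110001 walk d0:-→d1:-→d2:-→d3:-→d4:-→d5:-→d6:-→d7:-→d8:-→d9:-→d10:H2→d11:-→d12:-→d13:-→d14:-→d15:-→d16:-→d17:-→d18:-→d19:-→d20:-→d21:-→d22:-→d23:-→d24:-→d25:-→d26:-→d27:-→d28:H3→d29:-→d30:-→d31:-→d32:H4 -> H4
  + 137.79.237.0/24 (H4) depth=24
  del 137.79.237.113/32 (clear depth 32)
  lookup 223.31.69.7: bits 110111110001 walk d0:-→d1:-→d2:-→d3:-→d4:-→d5:-→d6:-→d7:-→d8:H1→d9:-→d10:-→d11:-→d12:H2 -> H2
  + 223.16.0.0/12 (H4) depth=12
  + 137.79.224.0/20 (H1) depth=20
  lookup 223.15.152.233: bits 11011111000 walk d0:-→d1:-→d2:-→d3:-→d4:-→d5:-→d6:-→d7:-→d8:H1→d9:-→d10:-→d11:- -> H1
  del 137.79.237.112/28 (clear depth 28)
  + 223.0.0.0/8 (H0) depth=8
  + 223.28.0.0/14 (H1) depth=14
  lookup 137.79.224.2: bits 10001001010011111110 walk d0:-→d1:-→d2:-→d3:-→d4:-→d5:-→d6:-→d7:-→d8:-→d9:-→d10:H2→d11:-→d12:-→d13:-→d14:-→d15:-→d16:-→d17:-→d18:-→d19:-→d20:H1 -> H1
  + 137.79.237.112/31 (H4) depth=31
  lookup 137.79.237.113: bits 10001001010011111110110101110001 walk d0:-→d1:-→d2:-→d3:-→d4:-→d5:-→d6:-→d7:-→d8:-→d9:-→d10:H2→d11:-→d12:-→d13:-→d14:-→d15:-→d16:-→d17:-→d18:-→d19:-→d20:H1→d21:-→d22:-→d23:-→d24:H4→d25:-→d26:-→d27:-→d28:-→d29:-→d30:-→d31:H4→d32:- -> H4
  + 223.29.75.80/28 (H2) depth=28
  + 137.79.237.112/28 (H0) depth=28
  lookup 137.64.0.1: bits 100010010100 walk d0:-→d1:-→d2:-→d3:-→d4:-→d5:-→d6:-→d7:-→d8:-→d9:-→d10:H2→d11:-→d12:- -> H2
  del 137.79.237.112/31 (clear depth 31)
  + 223.29.75.80/28 (H1) depth=28
  lookup 137.79.237.40: bits 1000100101001111111011010 walk d0:-→d1:-→d2:-→d3:-→d4:-→d5:-→d6:-→d7:-→d8:-→d9:-→d10:H2→d11:-→d12:-→d13:-→d14:-→d15:-→d16:-→d17:-→d18:-→d19:-→d20:H1→d21:-→d22:-→d23:-→d24:H4→d25:- -> H4
  lookup 172.97.73.65: bits 10 walk d0:-→d1:-→d2:- -> no-route
  + 223.29.75.93/32 (H1) depth=32
  + 128.0.0.0/4 (H1) depth=4
  + 223.29.74.0/23 (H4) depth=23

== LOOKUPS ==
["H4","H1","H4","no-route","H4","H2","H1","H1","H4","H2","H4","no-route"]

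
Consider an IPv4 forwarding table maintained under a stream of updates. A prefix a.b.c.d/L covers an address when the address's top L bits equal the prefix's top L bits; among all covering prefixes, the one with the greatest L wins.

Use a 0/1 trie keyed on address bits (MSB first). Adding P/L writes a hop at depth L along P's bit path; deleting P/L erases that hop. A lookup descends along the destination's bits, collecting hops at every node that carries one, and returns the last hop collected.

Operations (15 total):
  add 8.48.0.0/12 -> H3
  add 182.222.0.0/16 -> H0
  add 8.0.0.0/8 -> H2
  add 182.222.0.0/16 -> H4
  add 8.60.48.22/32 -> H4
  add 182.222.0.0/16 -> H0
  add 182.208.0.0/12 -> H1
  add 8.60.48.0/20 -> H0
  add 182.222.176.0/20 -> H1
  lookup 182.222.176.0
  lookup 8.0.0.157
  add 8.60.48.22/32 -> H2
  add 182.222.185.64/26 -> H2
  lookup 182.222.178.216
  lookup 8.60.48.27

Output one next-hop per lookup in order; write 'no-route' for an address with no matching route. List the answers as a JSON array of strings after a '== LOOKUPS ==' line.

Trace:
  add 8.48.0.0/12 -> H3 at depth 12
  add 182.222.0.0/16 -> H0 at depth 16
  add 8.0.0.0/8 -> H2 at depth 8
  add 182.222.0.0/16 -> H4 at depth 16
  add 8.60.48.22/32 -> H4 at depth 32
  add 182.222.0.0/16 -> H0 at depth 16
  add 182.208.0.0/12 -> H1 at depth 12
  add 8.60.48.0/20 -> H0 at depth 20
  add 182.222.176.0/20 -> H1 at depth 20
  Q 182.222.176.0: descend 10110110110111101011 ; hops seen [H1,H0,H1] ; pick H1
  Q 8.0.0.157: descend 0000100000 ; hops seen [H2] ; pick H2
  add 8.60.48.22/32 -> H2 at depth 32
  add 182.222.185.64/26 -> H2 at depth 26
  Q 182.222.178.216: descend 10110110110111101011 ; hops seen [H1,H0,H1] ; pick H1
  Q 8.60.48.27: descend 0000100000111100001100000001 ; hops seen [H2,H3,H0] ; pick H0

== LOOKUPS ==
["H1","H2","H1","H0"]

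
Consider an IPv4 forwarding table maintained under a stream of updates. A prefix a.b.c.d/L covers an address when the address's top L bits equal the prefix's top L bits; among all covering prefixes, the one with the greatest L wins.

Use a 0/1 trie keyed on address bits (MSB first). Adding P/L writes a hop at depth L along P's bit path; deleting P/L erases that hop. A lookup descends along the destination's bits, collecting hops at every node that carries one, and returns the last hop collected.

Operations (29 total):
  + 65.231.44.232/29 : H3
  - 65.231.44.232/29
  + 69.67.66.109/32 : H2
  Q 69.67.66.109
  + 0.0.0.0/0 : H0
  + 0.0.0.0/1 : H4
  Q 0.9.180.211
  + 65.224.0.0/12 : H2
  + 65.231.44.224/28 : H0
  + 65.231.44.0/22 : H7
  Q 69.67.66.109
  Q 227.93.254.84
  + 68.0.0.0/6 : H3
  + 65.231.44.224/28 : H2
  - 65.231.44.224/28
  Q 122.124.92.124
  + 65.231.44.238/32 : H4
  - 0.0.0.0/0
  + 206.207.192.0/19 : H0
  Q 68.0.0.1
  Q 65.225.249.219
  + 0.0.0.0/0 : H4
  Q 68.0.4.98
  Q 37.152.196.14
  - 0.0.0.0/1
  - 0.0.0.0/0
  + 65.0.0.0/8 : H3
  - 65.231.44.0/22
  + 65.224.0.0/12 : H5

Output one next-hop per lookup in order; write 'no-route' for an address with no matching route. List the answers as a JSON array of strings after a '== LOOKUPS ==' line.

Process each operation:
  add 65.231.44.232/29 -> H3 at depth 29
  - 65.231.44.232/29 clear@29
  add 69.67.66.109/32 -> H2 at depth 32
  ? 69.67.66.109  path d0:-→d1:-→d2:-→d3:-→d4:-→d5:-→d6:-→d7:-→d8:-→d9:-→d10:-→d11:-→d12:-→d13:-→d14:-→d15:-→d16:-→d17:-→d18:-→d19:-→d20:-→d21:-→d22:-→d23:-→d24:-→d25:-→d26:-→d27:-→d28:-→d29:-→d30:-→d31:-→d32:H2  best=H2
  add 0.0.0.0/0 -> H0 at depth 0
  add 0.0.0.0/1 -> H4 at depth 1
  ? 0.9.180.211  path d0:H0→d1:H4  best=H4
  add 65.224.0.0/12 -> H2 at depth 12
  add 65.231.44.224/28 -> H0 at depth 28
  add 65.231.44.0/22 -> H7 at depth 22
  ? 69.67.66.109  path d0:H0→d1:H4→d2:-→d3:-→d4:-→d5:-→d6:-→d7:-→d8:-→d9:-→d10:-→d11:-→d12:-→d13:-→d14:-→d15:-→d16:-→d17:-→d18:-→d19:-→d20:-→d21:-→d22:-→d23:-→d24:-→d25:-→d26:-→d27:-→d28:-→d29:-→d30:-→d31:-→d32:H2  best=H2
  ? 227.93.254.84  path d0:H0  best=H0
  add 68.0.0.0/6 -> H3 at depth 6
  add 65.231.44.224/28 -> H2 at depth 28
  - 65.231.44.224/28 clear@28
  ? 122.124.92.124  path d0:H0→d1:H4→d2:-  best=H4
  add 65.231.44.238/32 -> H4 at depth 32
  - 0.0.0.0/0 clear@0
  add 206.207.192.0/19 -> H0 at depth 19
  ? 68.0.0.1  path d0:-→d1:H4→d2:-→d3:-→d4:-→d5:-→d6:H3→d7:-  best=H3
  ? 65.225.249.219  path d0:-→d1:H4→d2:-→d3:-→d4:-→d5:-→d6:-→d7:-→d8:-→d9:-→d10:-→d11:-→d12:H2→d13:-  best=H2
  add 0.0.0.0/0 -> H4 at depth 0
  ? 68.0.4.98  path d0:H4→d1:H4→d2:-→d3:-→d4:-→d5:-→d6:H3→d7:-  best=H3
  ? 37.152.196.14  path d0:H4→d1:H4  best=H4
  - 0.0.0.0/1 clear@1
  - 0.0.0.0/0 clear@0
  add 65.0.0.0/8 -> H3 at depth 8
  - 65.231.44.0/22 clear@22
  add 65.224.0.0/12 -> H5 at depth 12

== LOOKUPS ==
["H2","H4","H2","H0","H4","H3","H2","H3","H4"]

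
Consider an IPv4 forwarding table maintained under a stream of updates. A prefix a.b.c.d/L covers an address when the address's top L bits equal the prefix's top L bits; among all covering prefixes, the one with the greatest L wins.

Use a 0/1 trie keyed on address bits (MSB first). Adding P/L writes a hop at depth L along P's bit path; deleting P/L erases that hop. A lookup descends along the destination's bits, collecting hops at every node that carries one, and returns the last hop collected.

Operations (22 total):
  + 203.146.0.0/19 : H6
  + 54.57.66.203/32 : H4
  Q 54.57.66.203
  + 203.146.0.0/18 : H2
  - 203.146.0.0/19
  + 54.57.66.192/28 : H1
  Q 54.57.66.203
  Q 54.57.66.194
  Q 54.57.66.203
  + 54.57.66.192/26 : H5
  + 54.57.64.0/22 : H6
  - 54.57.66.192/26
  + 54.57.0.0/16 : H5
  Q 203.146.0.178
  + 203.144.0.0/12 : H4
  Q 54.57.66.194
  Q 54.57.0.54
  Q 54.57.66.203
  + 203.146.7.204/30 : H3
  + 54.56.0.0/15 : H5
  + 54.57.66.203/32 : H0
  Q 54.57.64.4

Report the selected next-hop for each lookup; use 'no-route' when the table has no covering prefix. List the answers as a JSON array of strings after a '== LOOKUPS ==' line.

Process each operation:
  add 203.146.0.0/19 -> H6 at depth 19
  add 54.57.66.203/32 -> H4 at depth 32
  Q 54.57.66.203: descend 00110110001110010100001011001011 ; hops seen [H4] ; pick H4
  add 203.146.0.0/18 -> H2 at depth 18
  - 203.146.0.0/19 clear@19
  add 54.57.66.192/28 -> H1 at depth 28
  Q 54.57.66.203: descend 00110110001110010100001011001011 ; hops seen [H1,H4] ; pick H4
  Q 54.57.66.194: descend 0011011000111001010000101100 ; hops seen [H1] ; pick H1
  Q 54.57.66.203: descend 00110110001110010100001011001011 ; hops seen [H1,H4] ; pick H4
  add 54.57.66.192/26 -> H5 at depth 26
  add 54.57.64.0/22 -> H6 at depth 22
  - 54.57.66.192/26 clear@26
  add 54.57.0.0/16 -> H5 at depth 16
  Q 203.146.0.178: descend 1100101110010010000 ; hops seen [H2] ; pick H2
  add 203.144.0.0/12 -> H4 at depth 12
  Q 54.57.66.194: descend 0011011000111001010000101100 ; hops seen [H5,H6,H1] ; pick H1
  Q 54.57.0.54: descend 00110110001110010 ; hops seen [H5] ; pick H5
  Q 54.57.66.203: descend 00110110001110010100001011001011 ; hops seen [H5,H6,H1,H4] ; pick H4
  add 203.146.7.204/30 -> H3 at depth 30
  add 54.56.0.0/15 -> H5 at depth 15
  add 54.57.66.203/32 -> H0 at depth 32
  Q 54.57.64.4: descend 0011011000111001010000 ; hops seen [H5,H5,H6] ; pick H6

== LOOKUPS ==
["H4","H4","H1","H4","H2","H1","H5","H4","H6"]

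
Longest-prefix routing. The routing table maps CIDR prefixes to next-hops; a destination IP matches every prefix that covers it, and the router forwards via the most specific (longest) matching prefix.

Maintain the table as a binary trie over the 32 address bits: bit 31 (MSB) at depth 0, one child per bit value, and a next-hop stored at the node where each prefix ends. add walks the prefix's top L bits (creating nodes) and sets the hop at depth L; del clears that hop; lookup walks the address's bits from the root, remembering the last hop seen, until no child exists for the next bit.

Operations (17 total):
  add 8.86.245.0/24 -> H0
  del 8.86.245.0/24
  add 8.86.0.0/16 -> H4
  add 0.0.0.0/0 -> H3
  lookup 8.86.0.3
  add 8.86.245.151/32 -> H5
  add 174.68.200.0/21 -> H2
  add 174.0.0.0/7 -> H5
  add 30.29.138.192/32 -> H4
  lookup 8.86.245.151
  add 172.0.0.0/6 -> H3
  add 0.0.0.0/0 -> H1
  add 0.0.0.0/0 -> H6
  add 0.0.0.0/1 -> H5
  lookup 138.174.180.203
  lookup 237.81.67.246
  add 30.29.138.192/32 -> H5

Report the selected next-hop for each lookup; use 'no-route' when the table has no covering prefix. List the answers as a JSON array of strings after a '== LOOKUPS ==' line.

Trace:
  + 8.86.245.0/24 (H0) depth=24
  - 8.86.245.0/24 clear@24
  + 8.86.0.0/16 (H4) depth=16
  + 0.0.0.0/0 (H3) depth=0
  Q 8.86.0.3: descend 0000100001010110 ; hops seen [H3,H4] ; pick H4
  + 8.86.245.151/32 (H5) depth=32
  + 174.68.200.0/21 (H2) depth=21
  + 174.0.0.0/7 (H5) depth=7
  + 30.29.138.192/32 (H4) depth=32
  Q 8.86.245.151: descend 00001000010101101111010110010111 ; hops seen [H3,H4,H5] ; pick H5
  + 172.0.0.0/6 (H3) depth=6
  + 0.0.0.0/0 (H1) depth=0
  + 0.0.0.0/0 (H6) depth=0
  + 0.0.0.0/1 (H5) depth=1
  Q 138.174.180.203: descend 10 ; hops seen [H6] ; pick H6
  Q 237.81.67.246: descend 1 ; hops seen [H6] ; pick H6
  + 30.29.138.192/32 (H5) depth=32

== LOOKUPS ==
["H4","H5","H6","H6"]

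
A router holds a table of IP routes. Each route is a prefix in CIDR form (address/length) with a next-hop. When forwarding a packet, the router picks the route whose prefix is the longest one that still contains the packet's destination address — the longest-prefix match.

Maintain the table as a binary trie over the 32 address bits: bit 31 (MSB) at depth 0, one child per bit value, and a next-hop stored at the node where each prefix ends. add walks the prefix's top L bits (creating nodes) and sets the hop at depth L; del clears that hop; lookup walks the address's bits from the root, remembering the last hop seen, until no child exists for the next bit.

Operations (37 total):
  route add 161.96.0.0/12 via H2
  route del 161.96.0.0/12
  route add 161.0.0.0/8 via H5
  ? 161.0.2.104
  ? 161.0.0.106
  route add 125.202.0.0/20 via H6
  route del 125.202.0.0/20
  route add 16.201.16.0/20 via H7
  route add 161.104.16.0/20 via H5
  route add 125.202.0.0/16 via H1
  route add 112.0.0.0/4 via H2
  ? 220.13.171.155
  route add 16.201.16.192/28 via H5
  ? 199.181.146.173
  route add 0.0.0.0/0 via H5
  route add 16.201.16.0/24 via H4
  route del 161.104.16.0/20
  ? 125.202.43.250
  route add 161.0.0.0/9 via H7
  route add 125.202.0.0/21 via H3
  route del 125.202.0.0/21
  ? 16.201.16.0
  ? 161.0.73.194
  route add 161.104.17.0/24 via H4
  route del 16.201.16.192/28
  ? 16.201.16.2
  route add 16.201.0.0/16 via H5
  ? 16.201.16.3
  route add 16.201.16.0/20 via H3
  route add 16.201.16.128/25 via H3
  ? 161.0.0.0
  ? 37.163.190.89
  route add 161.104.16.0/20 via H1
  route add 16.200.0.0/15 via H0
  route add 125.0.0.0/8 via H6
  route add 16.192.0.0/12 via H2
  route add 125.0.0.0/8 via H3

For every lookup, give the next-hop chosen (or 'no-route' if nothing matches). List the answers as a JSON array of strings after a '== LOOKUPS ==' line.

Apply in order:
  add 161.96.0.0/12 -> H2 at depth 12
  del 161.96.0.0/12 (clear depth 12)
  add 161.0.0.0/8 -> H5 at depth 8
  lookup 161.0.2.104: bits 101000010 walk d0:-→d1:-→d2:-→d3:-→d4:-→d5:-→d6:-→d7:-→d8:H5→d9:- -> H5
  lookup 161.0.0.106: bits 101000010 walk d0:-→d1:-→d2:-→d3:-→d4:-→d5:-→d6:-→d7:-→d8:H5→d9:- -> H5
  add 125.202.0.0/20 -> H6 at depth 20
  del 125.202.0.0/20 (clear depth 20)
  add 16.201.16.0/20 -> H7 at depth 20
  add 161.104.16.0/20 -> H5 at depth 20
  add 125.202.0.0/16 -> H1 at depth 16
  add 112.0.0.0/4 -> H2 at depth 4
  lookup 220.13.171.155: bits 1 walk d0:-→d1:- -> no-route
  add 16.201.16.192/28 -> H5 at depth 28
  lookup 199.181.146.173: bits 1 walk d0:-→d1:- -> no-route
  add 0.0.0.0/0 -> H5 at depth 0
  add 16.201.16.0/24 -> H4 at depth 24
  del 161.104.16.0/20 (clear depth 20)
  lookup 125.202.43.250: bits 011111011100101000 walk d0:H5→d1:-→d2:-→d3:-→d4:H2→d5:-→d6:-→d7:-→d8:-→d9:-→d10:-→d11:-→d12:-→d13:-→d14:-→d15:-→d16:H1→d17:-→d18:- -> H1
  add 161.0.0.0/9 -> H7 at depth 9
  add 125.202.0.0/21 -> H3 at depth 21
  del 125.202.0.0/21 (clear depth 21)
  lookup 16.201.16.0: bits 000100001100100100010000 walk d0:H5→d1:-→d2:-→d3:-→d4:-→d5:-→d6:-→d7:-→d8:-→d9:-→d10:-→d11:-→d12:-→d13:-→d14:-→d15:-→d16:-→d17:-→d18:-→d19:-→d20:H7→d21:-→d22:-→d23:-→d24:H4 -> H4
  lookup 161.0.73.194: bits 101000010 walk d0:H5→d1:-→d2:-→d3:-→d4:-→d5:-→d6:-→d7:-→d8:H5→d9:H7 -> H7
  add 161.104.17.0/24 -> H4 at depth 24
  del 16.201.16.192/28 (clear depth 28)
  lookup 16.201.16.2: bits 000100001100100100010000 walk d0:H5→d1:-→d2:-→d3:-→d4:-→d5:-→d6:-→d7:-→d8:-→d9:-→d10:-→d11:-→d12:-→d13:-→d14:-→d15:-→d16:-→d17:-→d18:-→d19:-→d20:H7→d21:-→d22:-→d23:-→d24:H4 -> H4
  add 16.201.0.0/16 -> H5 at depth 16
  lookup 16.201.16.3: bits 000100001100100100010000 walk d0:H5→d1:-→d2:-→d3:-→d4:-→d5:-→d6:-→d7:-→d8:-→d9:-→d10:-→d11:-→d12:-→d13:-→d14:-→d15:-→d16:H5→d17:-→d18:-→d19:-→d20:H7→d21:-→d22:-→d23:-→d24:H4 -> H4
  add 16.201.16.0/20 -> H3 at depth 20
  add 16.201.16.128/25 -> H3 at depth 25
  lookup 161.0.0.0: bits 101000010 walk d0:H5→d1:-→d2:-→d3:-→d4:-→d5:-→d6:-→d7:-→d8:H5→d9:H7 -> H7
  lookup 37.163.190.89: bits 00 walk d0:H5→d1:-→d2:- -> H5
  add 161.104.16.0/20 -> H1 at depth 20
  add 16.200.0.0/15 -> H0 at depth 15
  add 125.0.0.0/8 -> H6 at depth 8
  add 16.192.0.0/12 -> H2 at depth 12
  add 125.0.0.0/8 -> H3 at depth 8

== LOOKUPS ==
["H5","H5","no-route","no-route","H1","H4","H7","H4","H4","H7","H5"]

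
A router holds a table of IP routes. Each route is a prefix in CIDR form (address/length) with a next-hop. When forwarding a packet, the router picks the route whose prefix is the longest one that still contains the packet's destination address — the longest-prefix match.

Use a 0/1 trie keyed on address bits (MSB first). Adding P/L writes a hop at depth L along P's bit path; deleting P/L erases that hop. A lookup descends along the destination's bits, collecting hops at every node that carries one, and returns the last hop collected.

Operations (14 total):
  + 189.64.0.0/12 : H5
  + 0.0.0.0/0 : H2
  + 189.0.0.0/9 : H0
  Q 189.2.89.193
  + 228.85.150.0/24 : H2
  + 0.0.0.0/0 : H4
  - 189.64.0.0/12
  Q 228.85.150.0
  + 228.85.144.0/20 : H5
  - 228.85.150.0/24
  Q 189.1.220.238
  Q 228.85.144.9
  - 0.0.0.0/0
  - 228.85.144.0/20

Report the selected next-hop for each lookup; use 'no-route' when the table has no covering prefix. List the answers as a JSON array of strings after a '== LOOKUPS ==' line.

Apply in order:
  + 189.64.0.0/12 (H5) depth=12
  + 0.0.0.0/0 (H2) depth=0
  + 189.0.0.0/9 (H0) depth=9
  ? 189.2.89.193  path d0:H2→d1:-→d2:-→d3:-→d4:-→d5:-→d6:-→d7:-→d8:-→d9:H0  best=H0
  + 228.85.150.0/24 (H2) depth=24
  + 0.0.0.0/0 (H4) depth=0
  - 189.64.0.0/12 clear@12
  ? 228.85.150.0  path d0:H4→d1:-→d2:-→d3:-→d4:-→d5:-→d6:-→d7:-→d8:-→d9:-→d10:-→d11:-→d12:-→d13:-→d14:-→d15:-→d16:-→d17:-→d18:-→d19:-→d20:-→d21:-→d22:-→d23:-→d24:H2  best=H2
  + 228.85.144.0/20 (H5) depth=20
  - 228.85.150.0/24 clear@24
  ? 189.1.220.238  path d0:H4→d1:-→d2:-→d3:-→d4:-→d5:-→d6:-→d7:-→d8:-→d9:H0  best=H0
  ? 228.85.144.9  path d0:H4→d1:-→d2:-→d3:-→d4:-→d5:-→d6:-→d7:-→d8:-→d9:-→d10:-→d11:-→d12:-→d13:-→d14:-→d15:-→d16:-→d17:-→d18:-→d19:-→d20:H5→d21:-  best=H5
  - 0.0.0.0/0 clear@0
  - 228.85.144.0/20 clear@20

== LOOKUPS ==
["H0","H2","H0","H5"]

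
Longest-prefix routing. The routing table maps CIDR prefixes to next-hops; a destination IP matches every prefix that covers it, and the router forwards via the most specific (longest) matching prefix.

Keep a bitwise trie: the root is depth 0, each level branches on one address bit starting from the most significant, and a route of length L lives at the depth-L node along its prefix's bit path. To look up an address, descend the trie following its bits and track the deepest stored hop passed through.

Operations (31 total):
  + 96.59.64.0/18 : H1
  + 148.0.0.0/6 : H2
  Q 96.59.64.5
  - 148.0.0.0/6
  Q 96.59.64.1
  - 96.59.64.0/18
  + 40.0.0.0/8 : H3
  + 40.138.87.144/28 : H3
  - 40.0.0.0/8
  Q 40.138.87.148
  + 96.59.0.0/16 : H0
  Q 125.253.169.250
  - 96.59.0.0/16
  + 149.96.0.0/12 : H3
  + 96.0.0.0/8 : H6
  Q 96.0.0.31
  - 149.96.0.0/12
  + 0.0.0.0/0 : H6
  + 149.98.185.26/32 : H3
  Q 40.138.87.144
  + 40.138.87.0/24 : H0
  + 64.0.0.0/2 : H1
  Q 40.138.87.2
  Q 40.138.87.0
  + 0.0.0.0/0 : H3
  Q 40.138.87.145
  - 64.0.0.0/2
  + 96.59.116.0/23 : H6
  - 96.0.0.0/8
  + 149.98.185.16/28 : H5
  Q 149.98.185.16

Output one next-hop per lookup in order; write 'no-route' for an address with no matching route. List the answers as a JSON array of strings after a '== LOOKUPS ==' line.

Trace:
  + 96.59.64.0/18 (H1) depth=18
  + 148.0.0.0/6 (H2) depth=6
  lookup 96.59.64.5: bits 011000000011101101 walk d0:-→d1:-→d2:-→d3:-→d4:-→d5:-→d6:-→d7:-→d8:-→d9:-→d10:-→d11:-→d12:-→d13:-→d14:-→d15:-→d16:-→d17:-→d18:H1 -> H1
  - 148.0.0.0/6 clear@6
  lookup 96.59.64.1: bits 011000000011101101 walk d0:-→d1:-→d2:-→d3:-→d4:-→d5:-→d6:-→d7:-→d8:-→d9:-→d10:-→d11:-→d12:-→d13:-→d14:-→d15:-→d16:-→d17:-→d18:H1 -> H1
  - 96.59.64.0/18 clear@18
  + 40.0.0.0/8 (H3) depth=8
  + 40.138.87.144/28 (H3) depth=28
  - 40.0.0.0/8 clear@8
  lookup 40.138.87.148: bits 0010100010001010010101111001 walk d0:-→d1:-→d2:-→d3:-→d4:-→d5:-→d6:-→d7:-→d8:-→d9:-→d10:-→d11:-→d12:-→d13:-→d14:-→d15:-→d16:-→d17:-→d18:-→d19:-→d20:-→d21:-→d22:-→d23:-→d24:-→d25:-→d26:-→d27:-→d28:H3 -> H3
  + 96.59.0.0/16 (H0) depth=16
  lookup 125.253.169.250: bits 011 walk d0:-→d1:-→d2:-→d3:- -> no-route
  - 96.59.0.0/16 clear@16
  + 149.96.0.0/12 (H3) depth=12
  + 96.0.0.0/8 (H6) depth=8
  lookup 96.0.0.31: bits 0110000000 walk d0:-→d1:-→d2:-→d3:-→d4:-→d5:-→d6:-→d7:-→d8:H6→d9:-→d10:- -> H6
  - 149.96.0.0/12 clear@12
  + 0.0.0.0/0 (H6) depth=0
  + 149.98.185.26/32 (H3) depth=32
  lookup 40.138.87.144: bits 0010100010001010010101111001 walk d0:H6→d1:-→d2:-→d3:-→d4:-→d5:-→d6:-→d7:-→d8:-→d9:-→d10:-→d11:-→d12:-→d13:-→d14:-→d15:-→d16:-→d17:-→d18:-→d19:-→d20:-→d21:-→d22:-→d23:-→d24:-→d25:-→d26:-→d27:-→d28:H3 -> H3
  + 40.138.87.0/24 (H0) depth=24
  + 64.0.0.0/2 (H1) depth=2
  lookup 40.138.87.2: bits 001010001000101001010111 walk d0:H6→d1:-→d2:-→d3:-→d4:-→d5:-→d6:-→d7:-→d8:-→d9:-→d10:-→d11:-→d12:-→d13:-→d14:-→d15:-→d16:-→d17:-→d18:-→d19:-→d20:-→d21:-→d22:-→d23:-→d24:H0 -> H0
  lookup 40.138.87.0: bits 001010001000101001010111 walk d0:H6→d1:-→d2:-→d3:-→d4:-→d5:-→d6:-→d7:-→d8:-→d9:-→d10:-→d11:-→d12:-→d13:-→d14:-→d15:-→d16:-→d17:-→d18:-→d19:-→d20:-→d21:-→d22:-→d23:-→d24:H0 -> H0
  + 0.0.0.0/0 (H3) depth=0
  lookup 40.138.87.145: bits 0010100010001010010101111001 walk d0:H3→d1:-→d2:-→d3:-→d4:-→d5:-→d6:-→d7:-→d8:-→d9:-→d10:-→d11:-→d12:-→d13:-→d14:-→d15:-→d16:-→d17:-→d18:-→d19:-→d20:-→d21:-→d22:-→d23:-→d24:H0→d25:-→d26:-→d27:-→d28:H3 -> H3
  - 64.0.0.0/2 clear@2
  + 96.59.116.0/23 (H6) depth=23
  - 96.0.0.0/8 clear@8
  + 149.98.185.16/28 (H5) depth=28
  lookup 149.98.185.16: bits 1001010101100010101110010001 walk d0:H3→d1:-→d2:-→d3:-→d4:-→d5:-→d6:-→d7:-→d8:-→d9:-→d10:-→d11:-→d12:-→d13:-→d14:-→d15:-→d16:-→d17:-→d18:-→d19:-→d20:-→d21:-→d22:-→d23:-→d24:-→d25:-→d26:-→d27:-→d28:H5 -> H5

== LOOKUPS ==
["H1","H1","H3","no-route","H6","H3","H0","H0","H3","H5"]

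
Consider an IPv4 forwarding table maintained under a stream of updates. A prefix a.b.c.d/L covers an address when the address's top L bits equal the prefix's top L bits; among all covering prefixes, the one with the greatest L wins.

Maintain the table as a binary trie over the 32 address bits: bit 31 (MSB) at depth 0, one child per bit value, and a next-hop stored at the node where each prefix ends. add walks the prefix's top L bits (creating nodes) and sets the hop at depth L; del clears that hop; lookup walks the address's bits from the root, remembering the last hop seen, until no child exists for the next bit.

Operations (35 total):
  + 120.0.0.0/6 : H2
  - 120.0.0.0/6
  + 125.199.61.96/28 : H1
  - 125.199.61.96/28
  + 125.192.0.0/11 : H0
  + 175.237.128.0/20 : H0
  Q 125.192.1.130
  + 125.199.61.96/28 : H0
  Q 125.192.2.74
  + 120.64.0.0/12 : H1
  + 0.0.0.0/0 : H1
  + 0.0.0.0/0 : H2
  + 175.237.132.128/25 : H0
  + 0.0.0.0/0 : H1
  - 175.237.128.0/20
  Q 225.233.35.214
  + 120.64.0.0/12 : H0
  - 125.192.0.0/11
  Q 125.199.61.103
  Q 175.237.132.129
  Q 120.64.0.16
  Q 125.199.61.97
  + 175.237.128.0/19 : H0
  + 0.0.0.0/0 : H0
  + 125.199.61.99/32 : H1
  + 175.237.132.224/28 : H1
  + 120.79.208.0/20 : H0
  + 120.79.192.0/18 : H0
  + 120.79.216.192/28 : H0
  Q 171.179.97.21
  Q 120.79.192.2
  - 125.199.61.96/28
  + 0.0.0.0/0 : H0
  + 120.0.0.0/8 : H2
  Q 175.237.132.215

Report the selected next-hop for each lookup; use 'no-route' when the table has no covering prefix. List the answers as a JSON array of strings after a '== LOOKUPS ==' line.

Trace:
  add 120.0.0.0/6 -> H2 at depth 6
  del 120.0.0.0/6 (clear depth 6)
  add 125.199.61.96/28 -> H1 at depth 28
  del 125.199.61.96/28 (clear depth 28)
  add 125.192.0.0/11 -> H0 at depth 11
  add 175.237.128.0/20 -> H0 at depth 20
  Q 125.192.1.130: descend 0111110111000 ; hops seen [H0] ; pick H0
  add 125.199.61.96/28 -> H0 at depth 28
  Q 125.192.2.74: descend 0111110111000 ; hops seen [H0] ; pick H0
  add 120.64.0.0/12 -> H1 at depth 12
  add 0.0.0.0/0 -> H1 at depth 0
  add 0.0.0.0/0 -> H2 at depth 0
  add 175.237.132.128/25 -> H0 at depth 25
  add 0.0.0.0/0 -> H1 at depth 0
  del 175.237.128.0/20 (clear depth 20)
  Q 225.233.35.214: descend 1 ; hops seen [H1] ; pick H1
  add 120.64.0.0/12 -> H0 at depth 12
  del 125.192.0.0/11 (clear depth 11)
  Q 125.199.61.103: descend 0111110111000111001111010110 ; hops seen [H1,H0] ; pick H0
  Q 175.237.132.129: descend 1010111111101101100001001 ; hops seen [H1,H0] ; pick H0
  Q 120.64.0.16: descend 011110000100 ; hops seen [H1,H0] ; pick H0
  Q 125.199.61.97: descend 0111110111000111001111010110 ; hops seen [H1,H0] ; pick H0
  add 175.237.128.0/19 -> H0 at depth 19
  add 0.0.0.0/0 -> H0 at depth 0
  add 125.199.61.99/32 -> H1 at depth 32
  add 175.237.132.224/28 -> H1 at depth 28
  add 120.79.208.0/20 -> H0 at depth 20
  add 120.79.192.0/18 -> H0 at depth 18
  add 120.79.216.192/28 -> H0 at depth 28
  Q 171.179.97.21: descend 10101 ; hops seen [H0] ; pick H0
  Q 120.79.192.2: descend 0111100001001111110 ; hops seen [H0,H0,H0] ; pick H0
  del 125.199.61.96/28 (clear depth 28)
  add 0.0.0.0/0 -> H0 at depth 0
  add 120.0.0.0/8 -> H2 at depth 8
  Q 175.237.132.215: descend 10101111111011011000010011 ; hops seen [H0,H0,H0] ; pick H0

== LOOKUPS ==
["H0","H0","H1","H0","H0","H0","H0","H0","H0","H0"]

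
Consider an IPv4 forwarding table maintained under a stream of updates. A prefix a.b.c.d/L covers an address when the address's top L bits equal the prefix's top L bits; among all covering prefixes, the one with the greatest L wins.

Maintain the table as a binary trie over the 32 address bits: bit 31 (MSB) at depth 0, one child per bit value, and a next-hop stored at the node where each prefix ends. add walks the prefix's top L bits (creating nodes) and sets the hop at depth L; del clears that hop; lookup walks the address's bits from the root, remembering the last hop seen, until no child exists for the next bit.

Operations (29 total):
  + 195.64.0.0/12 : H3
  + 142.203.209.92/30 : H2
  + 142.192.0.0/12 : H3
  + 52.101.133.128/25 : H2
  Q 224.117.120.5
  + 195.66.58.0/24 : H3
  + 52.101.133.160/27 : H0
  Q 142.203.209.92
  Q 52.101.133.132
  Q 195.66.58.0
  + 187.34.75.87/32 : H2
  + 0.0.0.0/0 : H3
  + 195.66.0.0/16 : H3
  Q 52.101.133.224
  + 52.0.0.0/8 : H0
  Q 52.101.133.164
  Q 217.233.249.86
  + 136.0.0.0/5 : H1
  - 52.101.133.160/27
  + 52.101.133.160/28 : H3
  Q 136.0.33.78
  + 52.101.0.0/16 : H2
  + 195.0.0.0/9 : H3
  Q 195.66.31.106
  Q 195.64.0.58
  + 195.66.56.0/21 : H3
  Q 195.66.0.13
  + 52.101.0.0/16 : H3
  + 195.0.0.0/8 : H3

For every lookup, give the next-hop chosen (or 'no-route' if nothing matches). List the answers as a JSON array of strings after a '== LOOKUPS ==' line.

Apply in order:
  + 195.64.0.0/12 (H3) depth=12
  + 142.203.209.92/30 (H2) depth=30
  + 142.192.0.0/12 (H3) depth=12
  + 52.101.133.128/25 (H2) depth=25
  lookup 224.117.120.5: bits 11 walk d0:-→d1:-→d2:- -> no-route
  + 195.66.58.0/24 (H3) depth=24
  + 52.101.133.160/27 (H0) depth=27
  lookup 142.203.209.92: bits 100011101100101111010001010111 walk d0:-→d1:-→d2:-→d3:-→d4:-→d5:-→d6:-→d7:-→d8:-→d9:-→d10:-→d11:-→d12:H3→d13:-→d14:-→d15:-→d16:-→d17:-→d18:-→d19:-→d20:-→d21:-→d22:-→d23:-→d24:-→d25:-→d26:-→d27:-→d28:-→d29:-→d30:H2 -> H2
  lookup 52.101.133.132: bits 00110100011001011000010110 walk d0:-→d1:-→d2:-→d3:-→d4:-→d5:-→d6:-→d7:-→d8:-→d9:-→d10:-→d11:-→d12:-→d13:-→d14:-→d15:-→d16:-→d17:-→d18:-→d19:-→d20:-→d21:-→d22:-→d23:-→d24:-→d25:H2→d26:- -> H2
  lookup 195.66.58.0: bits 110000110100001000111010 walk d0:-→d1:-→d2:-→d3:-→d4:-→d5:-→d6:-→d7:-→d8:-→d9:-→d10:-→d11:-→d12:H3→d13:-→d14:-→d15:-→d16:-→d17:-→d18:-→d19:-→d20:-→d21:-→d22:-→d23:-→d24:H3 -> H3
  + 187.34.75.87/32 (H2) depth=32
  + 0.0.0.0/0 (H3) depth=0
  + 195.66.0.0/16 (H3) depth=16
  lookup 52.101.133.224: bits 0011010001100101100001011 walk d0:H3→d1:-→d2:-→d3:-→d4:-→d5:-→d6:-→d7:-→d8:-→d9:-→d10:-→d11:-→d12:-→d13:-→d14:-→d15:-→d16:-→d17:-→d18:-→d19:-→d20:-→d21:-→d22:-→d23:-→d24:-→d25:H2 -> H2
  + 52.0.0.0/8 (H0) depth=8
  lookup 52.101.133.164: bits 001101000110010110000101101 walk d0:H3→d1:-→d2:-→d3:-→d4:-→d5:-→d6:-→d7:-→d8:H0→d9:-→d10:-→d11:-→d12:-→d13:-→d14:-→d15:-→d16:-→d17:-→d18:-→d19:-→d20:-→d21:-→d22:-→d23:-→d24:-→d25:H2→d26:-→d27:H0 -> H0
  lookup 217.233.249.86: bits 110 walk d0:H3→d1:-→d2:-→d3:- -> H3
  + 136.0.0.0/5 (H1) depth=5
  del 52.101.133.160/27 (clear depth 27)
  + 52.101.133.160/28 (H3) depth=28
  lookup 136.0.33.78: bits 10001 walk d0:H3→d1:-→d2:-→d3:-→d4:-→d5:H1 -> H1
  + 52.101.0.0/16 (H2) depth=16
  + 195.0.0.0/9 (H3) depth=9
  lookup 195.66.31.106: bits 110000110100001000 walk d0:H3→d1:-→d2:-→d3:-→d4:-→d5:-→d6:-→d7:-→d8:-→d9:H3→d10:-→d11:-→d12:H3→d13:-→d14:-→d15:-→d16:H3→d17:-→d18:- -> H3
  lookup 195.64.0.58: bits 11000011010000 walk d0:H3→d1:-→d2:-→d3:-→d4:-→d5:-→d6:-→d7:-→d8:-→d9:H3→d10:-→d11:-→d12:H3→d13:-→d14:- -> H3
  + 195.66.56.0/21 (H3) depth=21
  lookup 195.66.0.13: bits 110000110100001000 walk d0:H3→d1:-→d2:-→d3:-→d4:-→d5:-→d6:-→d7:-→d8:-→d9:H3→d10:-→d11:-→d12:H3→d13:-→d14:-→d15:-→d16:H3→d17:-→d18:- -> H3
  + 52.101.0.0/16 (H3) depth=16
  + 195.0.0.0/8 (H3) depth=8

== LOOKUPS ==
["no-route","H2","H2","H3","H2","H0","H3","H1","H3","H3","H3"]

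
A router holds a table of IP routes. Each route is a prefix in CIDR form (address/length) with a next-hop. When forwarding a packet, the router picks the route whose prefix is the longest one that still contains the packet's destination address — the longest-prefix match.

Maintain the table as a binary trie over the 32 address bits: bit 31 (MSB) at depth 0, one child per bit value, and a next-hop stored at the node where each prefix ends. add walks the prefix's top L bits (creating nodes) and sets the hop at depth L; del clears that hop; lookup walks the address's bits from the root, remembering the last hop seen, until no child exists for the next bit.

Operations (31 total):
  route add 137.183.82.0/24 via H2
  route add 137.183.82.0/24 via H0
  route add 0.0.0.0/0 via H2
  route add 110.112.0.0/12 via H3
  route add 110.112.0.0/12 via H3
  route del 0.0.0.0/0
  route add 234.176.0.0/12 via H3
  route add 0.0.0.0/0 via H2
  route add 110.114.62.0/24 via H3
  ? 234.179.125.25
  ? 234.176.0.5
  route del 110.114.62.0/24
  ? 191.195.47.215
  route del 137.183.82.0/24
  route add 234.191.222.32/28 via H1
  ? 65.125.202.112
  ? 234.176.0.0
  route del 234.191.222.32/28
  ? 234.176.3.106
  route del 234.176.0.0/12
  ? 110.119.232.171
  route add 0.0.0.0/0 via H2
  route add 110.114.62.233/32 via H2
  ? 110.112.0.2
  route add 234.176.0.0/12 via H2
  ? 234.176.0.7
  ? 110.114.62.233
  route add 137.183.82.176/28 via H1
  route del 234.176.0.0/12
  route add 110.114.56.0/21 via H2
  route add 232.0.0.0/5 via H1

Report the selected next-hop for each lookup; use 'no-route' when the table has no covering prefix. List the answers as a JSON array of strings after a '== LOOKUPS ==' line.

Trace:
  + 137.183.82.0/24 (H2) depth=24
  + 137.183.82.0/24 (H0) depth=24
  + 0.0.0.0/0 (H2) depth=0
  + 110.112.0.0/12 (H3) depth=12
  + 110.112.0.0/12 (H3) depth=12
  - 0.0.0.0/0 clear@0
  + 234.176.0.0/12 (H3) depth=12
  + 0.0.0.0/0 (H2) depth=0
  + 110.114.62.0/24 (H3) depth=24
  lookup 234.179.125.25: bits 111010101011 walk d0:H2→d1:-→d2:-→d3:-→d4:-→d5:-→d6:-→d7:-→d8:-→d9:-→d10:-→d11:-→d12:H3 -> H3
  lookup 234.176.0.5: bits 111010101011 walk d0:H2→d1:-→d2:-→d3:-→d4:-→d5:-→d6:-→d7:-→d8:-→d9:-→d10:-→d11:-→d12:H3 -> H3
  - 110.114.62.0/24 clear@24
  lookup 191.195.47.215: bits 10 walk d0:H2→d1:-→d2:- -> H2
  - 137.183.82.0/24 clear@24
  + 234.191.222.32/28 (H1) depth=28
  lookup 65.125.202.112: bits 01 walk d0:H2→d1:-→d2:- -> H2
  lookup 234.176.0.0: bits 111010101011 walk d0:H2→d1:-→d2:-→d3:-→d4:-→d5:-→d6:-→d7:-→d8:-→d9:-→d10:-→d11:-→d12:H3 -> H3
  - 234.191.222.32/28 clear@28
  lookup 234.176.3.106: bits 111010101011 walk d0:H2→d1:-→d2:-→d3:-→d4:-→d5:-→d6:-→d7:-→d8:-→d9:-→d10:-→d11:-→d12:H3 -> H3
  - 234.176.0.0/12 clear@12
  lookup 110.119.232.171: bits 0110111001110 walk d0:H2→d1:-→d2:-→d3:-→d4:-→d5:-→d6:-→d7:-→d8:-→d9:-→d10:-→d11:-→d12:H3→d13:- -> H3
  + 0.0.0.0/0 (H2) depth=0
  + 110.114.62.233/32 (H2) depth=32
  lookup 110.112.0.2: bits 01101110011100 walk d0:H2→d1:-→d2:-→d3:-→d4:-→d5:-→d6:-→d7:-→d8:-→d9:-→d10:-→d11:-→d12:H3→d13:-→d14:- -> H3
  + 234.176.0.0/12 (H2) depth=12
  lookup 234.176.0.7: bits 111010101011 walk d0:H2→d1:-→d2:-→d3:-→d4:-→d5:-→d6:-→d7:-→d8:-→d9:-→d10:-→d11:-→d12:H2 -> H2
  lookup 110.114.62.233: bits 01101110011100100011111011101001 walk d0:H2→d1:-→d2:-→d3:-→d4:-→d5:-→d6:-→d7:-→d8:-→d9:-→d10:-→d11:-→d12:H3→d13:-→d14:-→d15:-→d16:-→d17:-→d18:-→d19:-→d20:-→d21:-→d22:-→d23:-→d24:-→d25:-→d26:-→d27:-→d28:-→d29:-→d30:-→d31:-→d32:H2 -> H2
  + 137.183.82.176/28 (H1) depth=28
  - 234.176.0.0/12 clear@12
  + 110.114.56.0/21 (H2) depth=21
  + 232.0.0.0/5 (H1) depth=5

== LOOKUPS ==
["H3","H3","H2","H2","H3","H3","H3","H3","H2","H2"]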